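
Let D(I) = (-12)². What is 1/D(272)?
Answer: 1/144 ≈ 0.0069444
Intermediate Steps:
D(I) = 144
1/D(272) = 1/144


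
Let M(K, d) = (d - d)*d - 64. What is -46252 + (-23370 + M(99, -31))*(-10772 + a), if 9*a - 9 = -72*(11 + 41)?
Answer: 262109906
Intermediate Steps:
M(K, d) = -64 (M(K, d) = 0*d - 64 = 0 - 64 = -64)
a = -415 (a = 1 + (-72*(11 + 41))/9 = 1 + (-72*52)/9 = 1 + (⅑)*(-3744) = 1 - 416 = -415)
-46252 + (-23370 + M(99, -31))*(-10772 + a) = -46252 + (-23370 - 64)*(-10772 - 415) = -46252 - 23434*(-11187) = -46252 + 262156158 = 262109906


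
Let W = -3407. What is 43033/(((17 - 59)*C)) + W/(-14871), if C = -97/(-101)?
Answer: -21540145975/20194818 ≈ -1066.6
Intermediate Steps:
C = 97/101 (C = -97*(-1/101) = 97/101 ≈ 0.96040)
43033/(((17 - 59)*C)) + W/(-14871) = 43033/(((17 - 59)*(97/101))) - 3407/(-14871) = 43033/((-42*97/101)) - 3407*(-1/14871) = 43033/(-4074/101) + 3407/14871 = 43033*(-101/4074) + 3407/14871 = -4346333/4074 + 3407/14871 = -21540145975/20194818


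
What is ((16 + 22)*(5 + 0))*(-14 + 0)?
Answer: -2660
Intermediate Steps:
((16 + 22)*(5 + 0))*(-14 + 0) = (38*5)*(-14) = 190*(-14) = -2660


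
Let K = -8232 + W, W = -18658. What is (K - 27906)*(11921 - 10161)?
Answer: -96440960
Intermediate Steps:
K = -26890 (K = -8232 - 18658 = -26890)
(K - 27906)*(11921 - 10161) = (-26890 - 27906)*(11921 - 10161) = -54796*1760 = -96440960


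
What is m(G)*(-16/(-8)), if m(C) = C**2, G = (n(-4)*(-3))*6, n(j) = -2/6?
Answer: 72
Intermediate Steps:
n(j) = -1/3 (n(j) = -2*1/6 = -1/3)
G = 6 (G = -1/3*(-3)*6 = 1*6 = 6)
m(G)*(-16/(-8)) = 6**2*(-16/(-8)) = 36*(-16*(-1/8)) = 36*2 = 72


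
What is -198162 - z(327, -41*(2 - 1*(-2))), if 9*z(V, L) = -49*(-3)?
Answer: -594535/3 ≈ -1.9818e+5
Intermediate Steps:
z(V, L) = 49/3 (z(V, L) = (-49*(-3))/9 = (1/9)*147 = 49/3)
-198162 - z(327, -41*(2 - 1*(-2))) = -198162 - 1*49/3 = -198162 - 49/3 = -594535/3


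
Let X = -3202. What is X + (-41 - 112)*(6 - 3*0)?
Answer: -4120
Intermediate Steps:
X + (-41 - 112)*(6 - 3*0) = -3202 + (-41 - 112)*(6 - 3*0) = -3202 - 153*(6 + 0) = -3202 - 153*6 = -3202 - 918 = -4120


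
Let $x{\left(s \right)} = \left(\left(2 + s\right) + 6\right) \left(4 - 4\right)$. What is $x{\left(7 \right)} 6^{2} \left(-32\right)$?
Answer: $0$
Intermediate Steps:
$x{\left(s \right)} = 0$ ($x{\left(s \right)} = \left(8 + s\right) 0 = 0$)
$x{\left(7 \right)} 6^{2} \left(-32\right) = 0 \cdot 6^{2} \left(-32\right) = 0 \cdot 36 \left(-32\right) = 0 \left(-32\right) = 0$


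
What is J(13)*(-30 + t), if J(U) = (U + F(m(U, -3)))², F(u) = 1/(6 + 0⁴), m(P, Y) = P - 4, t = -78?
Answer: -18723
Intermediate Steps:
m(P, Y) = -4 + P
F(u) = ⅙ (F(u) = 1/(6 + 0) = 1/6 = ⅙)
J(U) = (⅙ + U)² (J(U) = (U + ⅙)² = (⅙ + U)²)
J(13)*(-30 + t) = ((1 + 6*13)²/36)*(-30 - 78) = ((1 + 78)²/36)*(-108) = ((1/36)*79²)*(-108) = ((1/36)*6241)*(-108) = (6241/36)*(-108) = -18723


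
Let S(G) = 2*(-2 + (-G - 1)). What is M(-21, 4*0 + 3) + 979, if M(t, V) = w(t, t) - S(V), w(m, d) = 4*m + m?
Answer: 886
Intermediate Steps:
S(G) = -6 - 2*G (S(G) = 2*(-2 + (-1 - G)) = 2*(-3 - G) = -6 - 2*G)
w(m, d) = 5*m
M(t, V) = 6 + 2*V + 5*t (M(t, V) = 5*t - (-6 - 2*V) = 5*t + (6 + 2*V) = 6 + 2*V + 5*t)
M(-21, 4*0 + 3) + 979 = (6 + 2*(4*0 + 3) + 5*(-21)) + 979 = (6 + 2*(0 + 3) - 105) + 979 = (6 + 2*3 - 105) + 979 = (6 + 6 - 105) + 979 = -93 + 979 = 886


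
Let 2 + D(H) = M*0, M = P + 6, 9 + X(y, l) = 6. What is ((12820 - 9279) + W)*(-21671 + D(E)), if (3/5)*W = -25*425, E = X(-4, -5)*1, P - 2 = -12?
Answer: 921145846/3 ≈ 3.0705e+8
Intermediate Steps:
P = -10 (P = 2 - 12 = -10)
X(y, l) = -3 (X(y, l) = -9 + 6 = -3)
E = -3 (E = -3*1 = -3)
M = -4 (M = -10 + 6 = -4)
D(H) = -2 (D(H) = -2 - 4*0 = -2 + 0 = -2)
W = -53125/3 (W = 5*(-25*425)/3 = (5/3)*(-10625) = -53125/3 ≈ -17708.)
((12820 - 9279) + W)*(-21671 + D(E)) = ((12820 - 9279) - 53125/3)*(-21671 - 2) = (3541 - 53125/3)*(-21673) = -42502/3*(-21673) = 921145846/3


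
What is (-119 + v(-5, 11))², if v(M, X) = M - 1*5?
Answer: 16641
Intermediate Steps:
v(M, X) = -5 + M (v(M, X) = M - 5 = -5 + M)
(-119 + v(-5, 11))² = (-119 + (-5 - 5))² = (-119 - 10)² = (-129)² = 16641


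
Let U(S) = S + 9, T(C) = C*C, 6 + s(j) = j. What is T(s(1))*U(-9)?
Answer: 0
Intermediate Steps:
s(j) = -6 + j
T(C) = C²
U(S) = 9 + S
T(s(1))*U(-9) = (-6 + 1)²*(9 - 9) = (-5)²*0 = 25*0 = 0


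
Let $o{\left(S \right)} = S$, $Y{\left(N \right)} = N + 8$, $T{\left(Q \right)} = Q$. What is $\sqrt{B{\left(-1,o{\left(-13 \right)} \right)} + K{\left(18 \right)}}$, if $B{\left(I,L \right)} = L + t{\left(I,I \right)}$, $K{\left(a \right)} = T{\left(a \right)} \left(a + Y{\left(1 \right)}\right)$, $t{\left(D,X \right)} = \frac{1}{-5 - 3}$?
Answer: $\frac{\sqrt{7566}}{4} \approx 21.746$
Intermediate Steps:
$Y{\left(N \right)} = 8 + N$
$t{\left(D,X \right)} = - \frac{1}{8}$ ($t{\left(D,X \right)} = \frac{1}{-8} = - \frac{1}{8}$)
$K{\left(a \right)} = a \left(9 + a\right)$ ($K{\left(a \right)} = a \left(a + \left(8 + 1\right)\right) = a \left(a + 9\right) = a \left(9 + a\right)$)
$B{\left(I,L \right)} = - \frac{1}{8} + L$ ($B{\left(I,L \right)} = L - \frac{1}{8} = - \frac{1}{8} + L$)
$\sqrt{B{\left(-1,o{\left(-13 \right)} \right)} + K{\left(18 \right)}} = \sqrt{\left(- \frac{1}{8} - 13\right) + 18 \left(9 + 18\right)} = \sqrt{- \frac{105}{8} + 18 \cdot 27} = \sqrt{- \frac{105}{8} + 486} = \sqrt{\frac{3783}{8}} = \frac{\sqrt{7566}}{4}$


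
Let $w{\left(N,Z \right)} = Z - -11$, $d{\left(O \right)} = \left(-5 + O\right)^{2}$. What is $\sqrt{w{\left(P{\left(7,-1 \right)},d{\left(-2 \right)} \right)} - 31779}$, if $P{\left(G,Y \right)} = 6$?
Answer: $i \sqrt{31719} \approx 178.1 i$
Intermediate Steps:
$w{\left(N,Z \right)} = 11 + Z$ ($w{\left(N,Z \right)} = Z + 11 = 11 + Z$)
$\sqrt{w{\left(P{\left(7,-1 \right)},d{\left(-2 \right)} \right)} - 31779} = \sqrt{\left(11 + \left(-5 - 2\right)^{2}\right) - 31779} = \sqrt{\left(11 + \left(-7\right)^{2}\right) - 31779} = \sqrt{\left(11 + 49\right) - 31779} = \sqrt{60 - 31779} = \sqrt{-31719} = i \sqrt{31719}$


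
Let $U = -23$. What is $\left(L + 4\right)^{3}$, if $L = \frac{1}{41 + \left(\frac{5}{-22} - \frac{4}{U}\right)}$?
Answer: $\frac{579718184818968}{8894189354959} \approx 65.179$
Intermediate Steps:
$L = \frac{506}{20719}$ ($L = \frac{1}{41 + \left(\frac{5}{-22} - \frac{4}{-23}\right)} = \frac{1}{41 + \left(5 \left(- \frac{1}{22}\right) - - \frac{4}{23}\right)} = \frac{1}{41 + \left(- \frac{5}{22} + \frac{4}{23}\right)} = \frac{1}{41 - \frac{27}{506}} = \frac{1}{\frac{20719}{506}} = \frac{506}{20719} \approx 0.024422$)
$\left(L + 4\right)^{3} = \left(\frac{506}{20719} + 4\right)^{3} = \left(\frac{83382}{20719}\right)^{3} = \frac{579718184818968}{8894189354959}$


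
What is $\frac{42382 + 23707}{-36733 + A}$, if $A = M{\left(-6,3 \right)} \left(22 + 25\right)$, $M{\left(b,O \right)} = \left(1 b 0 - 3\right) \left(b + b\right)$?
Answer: $- \frac{66089}{35041} \approx -1.886$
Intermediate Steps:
$M{\left(b,O \right)} = - 6 b$ ($M{\left(b,O \right)} = \left(b 0 - 3\right) 2 b = \left(0 - 3\right) 2 b = - 3 \cdot 2 b = - 6 b$)
$A = 1692$ ($A = \left(-6\right) \left(-6\right) \left(22 + 25\right) = 36 \cdot 47 = 1692$)
$\frac{42382 + 23707}{-36733 + A} = \frac{42382 + 23707}{-36733 + 1692} = \frac{66089}{-35041} = 66089 \left(- \frac{1}{35041}\right) = - \frac{66089}{35041}$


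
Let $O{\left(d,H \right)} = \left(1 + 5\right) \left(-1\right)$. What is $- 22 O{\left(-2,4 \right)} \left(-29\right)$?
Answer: $-3828$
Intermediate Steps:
$O{\left(d,H \right)} = -6$ ($O{\left(d,H \right)} = 6 \left(-1\right) = -6$)
$- 22 O{\left(-2,4 \right)} \left(-29\right) = \left(-22\right) \left(-6\right) \left(-29\right) = 132 \left(-29\right) = -3828$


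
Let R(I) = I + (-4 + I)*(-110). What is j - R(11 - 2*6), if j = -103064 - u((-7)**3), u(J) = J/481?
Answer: -49837510/481 ≈ -1.0361e+5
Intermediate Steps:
u(J) = J/481 (u(J) = J*(1/481) = J/481)
R(I) = 440 - 109*I (R(I) = I + (440 - 110*I) = 440 - 109*I)
j = -49573441/481 (j = -103064 - (-7)**3/481 = -103064 - (-343)/481 = -103064 - 1*(-343/481) = -103064 + 343/481 = -49573441/481 ≈ -1.0306e+5)
j - R(11 - 2*6) = -49573441/481 - (440 - 109*(11 - 2*6)) = -49573441/481 - (440 - 109*(11 - 12)) = -49573441/481 - (440 - 109*(-1)) = -49573441/481 - (440 + 109) = -49573441/481 - 1*549 = -49573441/481 - 549 = -49837510/481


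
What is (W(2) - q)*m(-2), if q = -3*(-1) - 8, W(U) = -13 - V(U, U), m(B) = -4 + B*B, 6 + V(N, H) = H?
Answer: 0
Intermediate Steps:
V(N, H) = -6 + H
m(B) = -4 + B²
W(U) = -7 - U (W(U) = -13 - (-6 + U) = -13 + (6 - U) = -7 - U)
q = -5 (q = 3 - 8 = -5)
(W(2) - q)*m(-2) = ((-7 - 1*2) - 1*(-5))*(-4 + (-2)²) = ((-7 - 2) + 5)*(-4 + 4) = (-9 + 5)*0 = -4*0 = 0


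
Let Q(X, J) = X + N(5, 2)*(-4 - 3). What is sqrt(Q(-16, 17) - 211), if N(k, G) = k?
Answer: I*sqrt(262) ≈ 16.186*I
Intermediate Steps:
Q(X, J) = -35 + X (Q(X, J) = X + 5*(-4 - 3) = X + 5*(-7) = X - 35 = -35 + X)
sqrt(Q(-16, 17) - 211) = sqrt((-35 - 16) - 211) = sqrt(-51 - 211) = sqrt(-262) = I*sqrt(262)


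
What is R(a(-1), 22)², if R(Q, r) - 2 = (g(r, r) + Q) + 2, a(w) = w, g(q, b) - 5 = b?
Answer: 900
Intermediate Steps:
g(q, b) = 5 + b
R(Q, r) = 9 + Q + r (R(Q, r) = 2 + (((5 + r) + Q) + 2) = 2 + ((5 + Q + r) + 2) = 2 + (7 + Q + r) = 9 + Q + r)
R(a(-1), 22)² = (9 - 1 + 22)² = 30² = 900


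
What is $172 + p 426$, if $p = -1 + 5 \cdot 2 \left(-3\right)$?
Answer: $-13034$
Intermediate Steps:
$p = -31$ ($p = -1 + 5 \left(-6\right) = -1 - 30 = -31$)
$172 + p 426 = 172 - 13206 = -13034$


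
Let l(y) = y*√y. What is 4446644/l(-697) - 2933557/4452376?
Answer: -2933557/4452376 + 4446644*I*√697/485809 ≈ -0.65887 + 241.65*I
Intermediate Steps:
l(y) = y^(3/2)
4446644/l(-697) - 2933557/4452376 = 4446644/((-697)^(3/2)) - 2933557/4452376 = 4446644/((-697*I*√697)) - 2933557*1/4452376 = 4446644*(I*√697/485809) - 2933557/4452376 = 4446644*I*√697/485809 - 2933557/4452376 = -2933557/4452376 + 4446644*I*√697/485809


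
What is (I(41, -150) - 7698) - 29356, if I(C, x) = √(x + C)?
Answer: -37054 + I*√109 ≈ -37054.0 + 10.44*I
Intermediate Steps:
I(C, x) = √(C + x)
(I(41, -150) - 7698) - 29356 = (√(41 - 150) - 7698) - 29356 = (√(-109) - 7698) - 29356 = (I*√109 - 7698) - 29356 = (-7698 + I*√109) - 29356 = -37054 + I*√109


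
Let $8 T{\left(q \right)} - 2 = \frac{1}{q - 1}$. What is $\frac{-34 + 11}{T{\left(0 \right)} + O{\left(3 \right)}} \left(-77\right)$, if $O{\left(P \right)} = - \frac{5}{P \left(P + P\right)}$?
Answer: $-11592$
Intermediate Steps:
$O{\left(P \right)} = - \frac{5}{2 P^{2}}$ ($O{\left(P \right)} = - \frac{5}{P 2 P} = - \frac{5}{2 P^{2}}$)
$T{\left(q \right)} = \frac{1}{4} + \frac{1}{8 \left(-1 + q\right)}$ ($T{\left(q \right)} = \frac{1}{4} + \frac{1}{8 \left(q - 1\right)} = \frac{1}{4} + \frac{1}{8 \left(-1 + q\right)}$)
$\frac{-34 + 11}{T{\left(0 \right)} + O{\left(3 \right)}} \left(-77\right) = \frac{-34 + 11}{\frac{-1 + 2 \cdot 0}{8 \left(-1 + 0\right)} - \frac{5}{2 \cdot 9}} \left(-77\right) = - \frac{23}{\frac{-1 + 0}{8 \left(-1\right)} - \frac{5}{18}} \left(-77\right) = - \frac{23}{\frac{1}{8} \left(-1\right) \left(-1\right) - \frac{5}{18}} \left(-77\right) = - \frac{23}{\frac{1}{8} - \frac{5}{18}} \left(-77\right) = - \frac{23}{- \frac{11}{72}} \left(-77\right) = \left(-23\right) \left(- \frac{72}{11}\right) \left(-77\right) = \frac{1656}{11} \left(-77\right) = -11592$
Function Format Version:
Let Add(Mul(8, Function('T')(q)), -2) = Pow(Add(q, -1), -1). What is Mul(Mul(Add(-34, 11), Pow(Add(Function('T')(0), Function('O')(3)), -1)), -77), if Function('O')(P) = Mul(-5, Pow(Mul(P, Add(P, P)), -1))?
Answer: -11592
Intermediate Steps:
Function('O')(P) = Mul(Rational(-5, 2), Pow(P, -2)) (Function('O')(P) = Mul(-5, Pow(Mul(P, Mul(2, P)), -1)) = Mul(-5, Pow(Mul(2, Pow(P, 2)), -1)) = Mul(-5, Mul(Rational(1, 2), Pow(P, -2))) = Mul(Rational(-5, 2), Pow(P, -2)))
Function('T')(q) = Add(Rational(1, 4), Mul(Rational(1, 8), Pow(Add(-1, q), -1))) (Function('T')(q) = Add(Rational(1, 4), Mul(Rational(1, 8), Pow(Add(q, -1), -1))) = Add(Rational(1, 4), Mul(Rational(1, 8), Pow(Add(-1, q), -1))))
Mul(Mul(Add(-34, 11), Pow(Add(Function('T')(0), Function('O')(3)), -1)), -77) = Mul(Mul(Add(-34, 11), Pow(Add(Mul(Rational(1, 8), Pow(Add(-1, 0), -1), Add(-1, Mul(2, 0))), Mul(Rational(-5, 2), Pow(3, -2))), -1)), -77) = Mul(Mul(-23, Pow(Add(Mul(Rational(1, 8), Pow(-1, -1), Add(-1, 0)), Mul(Rational(-5, 2), Rational(1, 9))), -1)), -77) = Mul(Mul(-23, Pow(Add(Mul(Rational(1, 8), -1, -1), Rational(-5, 18)), -1)), -77) = Mul(Mul(-23, Pow(Add(Rational(1, 8), Rational(-5, 18)), -1)), -77) = Mul(Mul(-23, Pow(Rational(-11, 72), -1)), -77) = Mul(Mul(-23, Rational(-72, 11)), -77) = Mul(Rational(1656, 11), -77) = -11592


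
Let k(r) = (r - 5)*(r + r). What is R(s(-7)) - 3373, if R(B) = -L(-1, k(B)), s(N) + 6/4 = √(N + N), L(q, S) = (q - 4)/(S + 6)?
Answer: (-107936*√14 + 16875*I)/(-5*I + 32*√14) ≈ -3373.0 + 0.083374*I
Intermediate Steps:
k(r) = 2*r*(-5 + r) (k(r) = (-5 + r)*(2*r) = 2*r*(-5 + r))
L(q, S) = (-4 + q)/(6 + S)
s(N) = -3/2 + √2*√N (s(N) = -3/2 + √(N + N) = -3/2 + √(2*N) = -3/2 + √2*√N)
R(B) = 5/(6 + 2*B*(-5 + B)) (R(B) = -(-4 - 1)/(6 + 2*B*(-5 + B)) = -(-5)/(6 + 2*B*(-5 + B)) = 5/(6 + 2*B*(-5 + B)))
R(s(-7)) - 3373 = 5/(2*(3 + (-3/2 + √2*√(-7))*(-5 + (-3/2 + √2*√(-7))))) - 3373 = 5/(2*(3 + (-3/2 + √2*(I*√7))*(-5 + (-3/2 + √2*(I*√7))))) - 3373 = 5/(2*(3 + (-3/2 + I*√14)*(-5 + (-3/2 + I*√14)))) - 3373 = 5/(2*(3 + (-3/2 + I*√14)*(-13/2 + I*√14))) - 3373 = 5/(2*(3 + (-13/2 + I*√14)*(-3/2 + I*√14))) - 3373 = -3373 + 5/(2*(3 + (-13/2 + I*√14)*(-3/2 + I*√14)))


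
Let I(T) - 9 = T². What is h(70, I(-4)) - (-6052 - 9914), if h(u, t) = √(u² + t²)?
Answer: 15966 + 5*√221 ≈ 16040.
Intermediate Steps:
I(T) = 9 + T²
h(u, t) = √(t² + u²)
h(70, I(-4)) - (-6052 - 9914) = √((9 + (-4)²)² + 70²) - (-6052 - 9914) = √((9 + 16)² + 4900) - 1*(-15966) = √(25² + 4900) + 15966 = √(625 + 4900) + 15966 = √5525 + 15966 = 5*√221 + 15966 = 15966 + 5*√221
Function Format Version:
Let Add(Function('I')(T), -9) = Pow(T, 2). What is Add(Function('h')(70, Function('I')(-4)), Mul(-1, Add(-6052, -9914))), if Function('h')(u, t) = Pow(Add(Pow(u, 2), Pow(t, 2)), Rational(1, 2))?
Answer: Add(15966, Mul(5, Pow(221, Rational(1, 2)))) ≈ 16040.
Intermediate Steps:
Function('I')(T) = Add(9, Pow(T, 2))
Function('h')(u, t) = Pow(Add(Pow(t, 2), Pow(u, 2)), Rational(1, 2))
Add(Function('h')(70, Function('I')(-4)), Mul(-1, Add(-6052, -9914))) = Add(Pow(Add(Pow(Add(9, Pow(-4, 2)), 2), Pow(70, 2)), Rational(1, 2)), Mul(-1, Add(-6052, -9914))) = Add(Pow(Add(Pow(Add(9, 16), 2), 4900), Rational(1, 2)), Mul(-1, -15966)) = Add(Pow(Add(Pow(25, 2), 4900), Rational(1, 2)), 15966) = Add(Pow(Add(625, 4900), Rational(1, 2)), 15966) = Add(Pow(5525, Rational(1, 2)), 15966) = Add(Mul(5, Pow(221, Rational(1, 2))), 15966) = Add(15966, Mul(5, Pow(221, Rational(1, 2))))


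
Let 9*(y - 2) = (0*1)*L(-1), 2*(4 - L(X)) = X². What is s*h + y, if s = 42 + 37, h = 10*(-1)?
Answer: -788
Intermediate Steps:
L(X) = 4 - X²/2
y = 2 (y = 2 + ((0*1)*(4 - ½*(-1)²))/9 = 2 + (0*(4 - ½*1))/9 = 2 + (0*(4 - ½))/9 = 2 + (0*(7/2))/9 = 2 + (⅑)*0 = 2 + 0 = 2)
h = -10
s = 79
s*h + y = 79*(-10) + 2 = -790 + 2 = -788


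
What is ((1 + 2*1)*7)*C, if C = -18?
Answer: -378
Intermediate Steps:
((1 + 2*1)*7)*C = ((1 + 2*1)*7)*(-18) = ((1 + 2)*7)*(-18) = (3*7)*(-18) = 21*(-18) = -378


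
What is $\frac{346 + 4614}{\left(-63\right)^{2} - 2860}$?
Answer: $\frac{4960}{1109} \approx 4.4725$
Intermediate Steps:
$\frac{346 + 4614}{\left(-63\right)^{2} - 2860} = \frac{4960}{3969 - 2860} = \frac{4960}{1109}$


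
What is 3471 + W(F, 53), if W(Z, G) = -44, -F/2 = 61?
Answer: 3427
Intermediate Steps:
F = -122 (F = -2*61 = -122)
3471 + W(F, 53) = 3471 - 44 = 3427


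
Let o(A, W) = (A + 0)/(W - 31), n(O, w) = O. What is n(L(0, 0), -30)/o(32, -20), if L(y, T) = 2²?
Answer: -51/8 ≈ -6.3750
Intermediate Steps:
L(y, T) = 4
o(A, W) = A/(-31 + W)
n(L(0, 0), -30)/o(32, -20) = 4/((32/(-31 - 20))) = 4/((32/(-51))) = 4/((32*(-1/51))) = 4/(-32/51) = 4*(-51/32) = -51/8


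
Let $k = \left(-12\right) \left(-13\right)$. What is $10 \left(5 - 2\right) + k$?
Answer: $186$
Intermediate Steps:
$k = 156$
$10 \left(5 - 2\right) + k = 10 \left(5 - 2\right) + 156 = 10 \cdot 3 + 156 = 30 + 156 = 186$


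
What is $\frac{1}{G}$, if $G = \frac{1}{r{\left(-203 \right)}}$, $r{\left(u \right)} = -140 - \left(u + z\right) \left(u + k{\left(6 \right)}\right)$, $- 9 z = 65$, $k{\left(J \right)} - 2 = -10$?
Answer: $- \frac{400472}{9} \approx -44497.0$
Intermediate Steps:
$k{\left(J \right)} = -8$ ($k{\left(J \right)} = 2 - 10 = -8$)
$z = - \frac{65}{9}$ ($z = \left(- \frac{1}{9}\right) 65 = - \frac{65}{9} \approx -7.2222$)
$r{\left(u \right)} = -140 - \left(-8 + u\right) \left(- \frac{65}{9} + u\right)$ ($r{\left(u \right)} = -140 - \left(u - \frac{65}{9}\right) \left(u - 8\right) = -140 - \left(- \frac{65}{9} + u\right) \left(-8 + u\right) = -140 - \left(-8 + u\right) \left(- \frac{65}{9} + u\right)$)
$G = - \frac{9}{400472}$ ($G = \frac{1}{- \frac{1780}{9} - \left(-203\right)^{2} + \frac{137}{9} \left(-203\right)} = \frac{1}{- \frac{1780}{9} - 41209 - \frac{27811}{9}} = \frac{1}{- \frac{400472}{9}} = - \frac{9}{400472} \approx -2.2473 \cdot 10^{-5}$)
$\frac{1}{G} = \frac{1}{- \frac{9}{400472}} = - \frac{400472}{9}$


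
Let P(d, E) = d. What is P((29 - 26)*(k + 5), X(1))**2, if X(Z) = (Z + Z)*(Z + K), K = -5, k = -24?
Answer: 3249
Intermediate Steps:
X(Z) = 2*Z*(-5 + Z) (X(Z) = (Z + Z)*(Z - 5) = (2*Z)*(-5 + Z) = 2*Z*(-5 + Z))
P((29 - 26)*(k + 5), X(1))**2 = ((29 - 26)*(-24 + 5))**2 = (3*(-19))**2 = (-57)**2 = 3249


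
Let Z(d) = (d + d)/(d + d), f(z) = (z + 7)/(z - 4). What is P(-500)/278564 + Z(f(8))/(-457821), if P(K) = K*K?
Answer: 2201057143/2452547097 ≈ 0.89746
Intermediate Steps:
f(z) = (7 + z)/(-4 + z)
P(K) = K²
Z(d) = 1 (Z(d) = (2*d)/((2*d)) = (2*d)*(1/(2*d)) = 1)
P(-500)/278564 + Z(f(8))/(-457821) = (-500)²/278564 + 1/(-457821) = 250000*(1/278564) + 1*(-1/457821) = 62500/69641 - 1/457821 = 2201057143/2452547097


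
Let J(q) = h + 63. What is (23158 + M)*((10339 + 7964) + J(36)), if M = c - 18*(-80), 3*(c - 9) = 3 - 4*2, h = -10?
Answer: 1354966496/3 ≈ 4.5166e+8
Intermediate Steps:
J(q) = 53 (J(q) = -10 + 63 = 53)
c = 22/3 (c = 9 + (3 - 4*2)/3 = 9 + (3 - 8)/3 = 9 + (1/3)*(-5) = 9 - 5/3 = 22/3 ≈ 7.3333)
M = 4342/3 (M = 22/3 - 18*(-80) = 22/3 + 1440 = 4342/3 ≈ 1447.3)
(23158 + M)*((10339 + 7964) + J(36)) = (23158 + 4342/3)*((10339 + 7964) + 53) = 73816*(18303 + 53)/3 = (73816/3)*18356 = 1354966496/3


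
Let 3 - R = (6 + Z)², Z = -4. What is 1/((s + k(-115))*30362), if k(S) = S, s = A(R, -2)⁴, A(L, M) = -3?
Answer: -1/1032308 ≈ -9.6870e-7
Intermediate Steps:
R = -1 (R = 3 - (6 - 4)² = 3 - 1*2² = 3 - 1*4 = 3 - 4 = -1)
s = 81 (s = (-3)⁴ = 81)
1/((s + k(-115))*30362) = 1/((81 - 115)*30362) = (1/30362)/(-34) = -1/34*1/30362 = -1/1032308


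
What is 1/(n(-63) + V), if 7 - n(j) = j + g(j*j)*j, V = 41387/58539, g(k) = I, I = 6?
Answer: 58539/26266859 ≈ 0.0022286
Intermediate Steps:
g(k) = 6
V = 41387/58539 (V = 41387*(1/58539) = 41387/58539 ≈ 0.70700)
n(j) = 7 - 7*j (n(j) = 7 - (j + 6*j) = 7 - 7*j)
1/(n(-63) + V) = 1/((7 - 7*(-63)) + 41387/58539) = 1/((7 + 441) + 41387/58539) = 1/(448 + 41387/58539) = 1/(26266859/58539) = 58539/26266859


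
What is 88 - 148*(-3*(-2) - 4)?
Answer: -208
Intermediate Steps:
88 - 148*(-3*(-2) - 4) = 88 - 148*(6 - 4) = 88 - 148*2 = 88 - 296 = -208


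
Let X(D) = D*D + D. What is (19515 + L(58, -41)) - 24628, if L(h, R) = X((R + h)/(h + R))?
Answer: -5111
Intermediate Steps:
X(D) = D + D² (X(D) = D² + D = D + D²)
L(h, R) = 2 (L(h, R) = ((R + h)/(h + R))*(1 + (R + h)/(h + R)) = ((R + h)/(R + h))*(1 + (R + h)/(R + h)) = 1*(1 + 1) = 1*2 = 2)
(19515 + L(58, -41)) - 24628 = (19515 + 2) - 24628 = 19517 - 24628 = -5111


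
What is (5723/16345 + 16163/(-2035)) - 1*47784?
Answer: -317929505946/6652415 ≈ -47792.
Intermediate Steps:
(5723/16345 + 16163/(-2035)) - 1*47784 = (5723*(1/16345) + 16163*(-1/2035)) - 47784 = (5723/16345 - 16163/2035) - 47784 = -50507586/6652415 - 47784 = -317929505946/6652415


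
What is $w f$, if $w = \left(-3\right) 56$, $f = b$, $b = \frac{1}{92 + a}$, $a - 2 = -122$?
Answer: $6$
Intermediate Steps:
$a = -120$ ($a = 2 - 122 = -120$)
$b = - \frac{1}{28}$ ($b = \frac{1}{92 - 120} = \frac{1}{-28} = - \frac{1}{28} \approx -0.035714$)
$f = - \frac{1}{28} \approx -0.035714$
$w = -168$
$w f = \left(-168\right) \left(- \frac{1}{28}\right) = 6$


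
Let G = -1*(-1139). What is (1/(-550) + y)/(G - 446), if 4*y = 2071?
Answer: 189841/254100 ≈ 0.74711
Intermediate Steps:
y = 2071/4 (y = (1/4)*2071 = 2071/4 ≈ 517.75)
G = 1139
(1/(-550) + y)/(G - 446) = (1/(-550) + 2071/4)/(1139 - 446) = (-1/550 + 2071/4)/693 = (569523/1100)*(1/693) = 189841/254100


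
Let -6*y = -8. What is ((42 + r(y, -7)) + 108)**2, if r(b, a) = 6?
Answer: 24336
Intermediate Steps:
y = 4/3 (y = -1/6*(-8) = 4/3 ≈ 1.3333)
((42 + r(y, -7)) + 108)**2 = ((42 + 6) + 108)**2 = (48 + 108)**2 = 156**2 = 24336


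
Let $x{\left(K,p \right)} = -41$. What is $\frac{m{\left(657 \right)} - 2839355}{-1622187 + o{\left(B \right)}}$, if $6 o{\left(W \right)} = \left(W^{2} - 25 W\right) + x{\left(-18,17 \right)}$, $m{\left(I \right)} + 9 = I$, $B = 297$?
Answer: $\frac{17032242}{9652379} \approx 1.7646$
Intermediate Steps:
$m{\left(I \right)} = -9 + I$
$o{\left(W \right)} = - \frac{41}{6} - \frac{25 W}{6} + \frac{W^{2}}{6}$ ($o{\left(W \right)} = \frac{\left(W^{2} - 25 W\right) - 41}{6} = \frac{-41 + W^{2} - 25 W}{6} = - \frac{41}{6} - \frac{25 W}{6} + \frac{W^{2}}{6}$)
$\frac{m{\left(657 \right)} - 2839355}{-1622187 + o{\left(B \right)}} = \frac{\left(-9 + 657\right) - 2839355}{-1622187 - \left(\frac{3733}{3} - \frac{29403}{2}\right)} = \frac{648 - 2839355}{-1622187 - - \frac{80743}{6}} = - \frac{2838707}{-1622187 - - \frac{80743}{6}} = - \frac{2838707}{-1622187 + \frac{80743}{6}} = - \frac{2838707}{- \frac{9652379}{6}} = \left(-2838707\right) \left(- \frac{6}{9652379}\right) = \frac{17032242}{9652379}$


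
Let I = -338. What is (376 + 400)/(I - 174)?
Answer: -97/64 ≈ -1.5156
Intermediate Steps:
(376 + 400)/(I - 174) = (376 + 400)/(-338 - 174) = 776/(-512) = 776*(-1/512) = -97/64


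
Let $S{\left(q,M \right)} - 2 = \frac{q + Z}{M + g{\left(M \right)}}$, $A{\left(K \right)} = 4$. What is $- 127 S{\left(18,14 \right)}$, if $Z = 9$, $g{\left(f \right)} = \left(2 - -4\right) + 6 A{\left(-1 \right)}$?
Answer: $- \frac{14605}{44} \approx -331.93$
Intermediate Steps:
$g{\left(f \right)} = 30$ ($g{\left(f \right)} = \left(2 - -4\right) + 6 \cdot 4 = \left(2 + 4\right) + 24 = 6 + 24 = 30$)
$S{\left(q,M \right)} = 2 + \frac{9 + q}{30 + M}$ ($S{\left(q,M \right)} = 2 + \frac{q + 9}{M + 30} = 2 + \frac{9 + q}{30 + M}$)
$- 127 S{\left(18,14 \right)} = - 127 \frac{69 + 18 + 2 \cdot 14}{30 + 14} = - 127 \frac{69 + 18 + 28}{44} = - 127 \cdot \frac{1}{44} \cdot 115 = \left(-127\right) \frac{115}{44} = - \frac{14605}{44}$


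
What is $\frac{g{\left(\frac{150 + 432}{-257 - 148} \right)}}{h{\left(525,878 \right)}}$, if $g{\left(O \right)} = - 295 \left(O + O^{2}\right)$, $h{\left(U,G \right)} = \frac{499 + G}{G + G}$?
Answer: $- \frac{1185851384}{5019165} \approx -236.26$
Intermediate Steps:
$h{\left(U,G \right)} = \frac{499 + G}{2 G}$
$g{\left(O \right)} = - 295 O - 295 O^{2}$
$\frac{g{\left(\frac{150 + 432}{-257 - 148} \right)}}{h{\left(525,878 \right)}} = \frac{\left(-295\right) \frac{150 + 432}{-257 - 148} \left(1 + \frac{150 + 432}{-257 - 148}\right)}{\frac{1}{2} \cdot \frac{1}{878} \left(499 + 878\right)} = \frac{\left(-295\right) \frac{582}{-405} \left(1 + \frac{582}{-405}\right)}{\frac{1}{2} \cdot \frac{1}{878} \cdot 1377} = \frac{\left(-295\right) 582 \left(- \frac{1}{405}\right) \left(1 + 582 \left(- \frac{1}{405}\right)\right)}{\frac{1377}{1756}} = \left(-295\right) \left(- \frac{194}{135}\right) \left(1 - \frac{194}{135}\right) \frac{1756}{1377} = \left(-295\right) \left(- \frac{194}{135}\right) \left(- \frac{59}{135}\right) \frac{1756}{1377} = \left(- \frac{675314}{3645}\right) \frac{1756}{1377} = - \frac{1185851384}{5019165}$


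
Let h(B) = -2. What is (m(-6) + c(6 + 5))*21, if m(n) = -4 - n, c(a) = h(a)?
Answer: 0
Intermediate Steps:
c(a) = -2
(m(-6) + c(6 + 5))*21 = ((-4 - 1*(-6)) - 2)*21 = ((-4 + 6) - 2)*21 = (2 - 2)*21 = 0*21 = 0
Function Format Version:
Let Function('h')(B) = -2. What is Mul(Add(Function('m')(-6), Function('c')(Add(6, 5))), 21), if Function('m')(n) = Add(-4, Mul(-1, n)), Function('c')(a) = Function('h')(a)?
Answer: 0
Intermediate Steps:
Function('c')(a) = -2
Mul(Add(Function('m')(-6), Function('c')(Add(6, 5))), 21) = Mul(Add(Add(-4, Mul(-1, -6)), -2), 21) = Mul(Add(Add(-4, 6), -2), 21) = Mul(Add(2, -2), 21) = Mul(0, 21) = 0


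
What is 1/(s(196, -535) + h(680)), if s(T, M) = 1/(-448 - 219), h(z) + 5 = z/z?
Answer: -667/2669 ≈ -0.24991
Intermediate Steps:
h(z) = -4 (h(z) = -5 + z/z = -5 + 1 = -4)
s(T, M) = -1/667 (s(T, M) = 1/(-667) = -1/667)
1/(s(196, -535) + h(680)) = 1/(-1/667 - 4) = 1/(-2669/667) = -667/2669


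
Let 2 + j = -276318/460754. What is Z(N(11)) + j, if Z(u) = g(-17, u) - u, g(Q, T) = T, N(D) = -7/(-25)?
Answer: -85559/32911 ≈ -2.5997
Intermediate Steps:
N(D) = 7/25 (N(D) = -7*(-1/25) = 7/25)
Z(u) = 0 (Z(u) = u - u = 0)
j = -85559/32911 (j = -2 - 276318/460754 = -2 - 276318*1/460754 = -2 - 19737/32911 = -85559/32911 ≈ -2.5997)
Z(N(11)) + j = 0 - 85559/32911 = -85559/32911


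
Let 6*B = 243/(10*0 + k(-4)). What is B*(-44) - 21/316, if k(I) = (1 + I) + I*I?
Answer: -563385/4108 ≈ -137.14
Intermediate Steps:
k(I) = 1 + I + I² (k(I) = (1 + I) + I² = 1 + I + I²)
B = 81/26 (B = (243/(10*0 + (1 - 4 + (-4)²)))/6 = (243/(0 + (1 - 4 + 16)))/6 = (243/(0 + 13))/6 = (243/13)/6 = (243*(1/13))/6 = (⅙)*(243/13) = 81/26 ≈ 3.1154)
B*(-44) - 21/316 = (81/26)*(-44) - 21/316 = -1782/13 - 21*1/316 = -1782/13 - 21/316 = -563385/4108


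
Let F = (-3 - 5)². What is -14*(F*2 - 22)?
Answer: -1484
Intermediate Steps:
F = 64 (F = (-8)² = 64)
-14*(F*2 - 22) = -14*(64*2 - 22) = -14*(128 - 22) = -14*106 = -1484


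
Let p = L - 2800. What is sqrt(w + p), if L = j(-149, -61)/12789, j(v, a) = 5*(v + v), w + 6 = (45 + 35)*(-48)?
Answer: 8*I*sqrt(38514349)/609 ≈ 81.524*I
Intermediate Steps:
w = -3846 (w = -6 + (45 + 35)*(-48) = -6 + 80*(-48) = -6 - 3840 = -3846)
j(v, a) = 10*v (j(v, a) = 5*(2*v) = 10*v)
L = -1490/12789 (L = (10*(-149))/12789 = -1490*1/12789 = -1490/12789 ≈ -0.11651)
p = -35810690/12789 (p = -1490/12789 - 2800 = -35810690/12789 ≈ -2800.1)
sqrt(w + p) = sqrt(-3846 - 35810690/12789) = sqrt(-84997184/12789) = 8*I*sqrt(38514349)/609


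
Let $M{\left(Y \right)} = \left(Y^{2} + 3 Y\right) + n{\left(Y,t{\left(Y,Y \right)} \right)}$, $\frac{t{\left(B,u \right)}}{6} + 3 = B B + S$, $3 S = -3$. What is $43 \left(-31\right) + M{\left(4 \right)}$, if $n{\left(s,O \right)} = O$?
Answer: $-1233$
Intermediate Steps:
$S = -1$ ($S = \frac{1}{3} \left(-3\right) = -1$)
$t{\left(B,u \right)} = -24 + 6 B^{2}$ ($t{\left(B,u \right)} = -18 + 6 \left(B B - 1\right) = -18 + 6 \left(B^{2} - 1\right) = -18 + 6 \left(-1 + B^{2}\right) = -18 + \left(-6 + 6 B^{2}\right) = -24 + 6 B^{2}$)
$M{\left(Y \right)} = -24 + 3 Y + 7 Y^{2}$ ($M{\left(Y \right)} = \left(Y^{2} + 3 Y\right) + \left(-24 + 6 Y^{2}\right) = -24 + 3 Y + 7 Y^{2}$)
$43 \left(-31\right) + M{\left(4 \right)} = 43 \left(-31\right) + \left(-24 + 3 \cdot 4 + 7 \cdot 4^{2}\right) = -1333 + \left(-24 + 12 + 7 \cdot 16\right) = -1333 + \left(-24 + 12 + 112\right) = -1333 + 100 = -1233$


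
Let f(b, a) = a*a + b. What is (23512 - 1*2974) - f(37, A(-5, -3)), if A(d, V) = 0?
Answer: 20501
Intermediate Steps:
f(b, a) = b + a² (f(b, a) = a² + b = b + a²)
(23512 - 1*2974) - f(37, A(-5, -3)) = (23512 - 1*2974) - (37 + 0²) = (23512 - 2974) - (37 + 0) = 20538 - 1*37 = 20538 - 37 = 20501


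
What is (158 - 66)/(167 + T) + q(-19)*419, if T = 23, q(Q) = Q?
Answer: -756249/95 ≈ -7960.5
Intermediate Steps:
(158 - 66)/(167 + T) + q(-19)*419 = (158 - 66)/(167 + 23) - 19*419 = 92/190 - 7961 = 92*(1/190) - 7961 = 46/95 - 7961 = -756249/95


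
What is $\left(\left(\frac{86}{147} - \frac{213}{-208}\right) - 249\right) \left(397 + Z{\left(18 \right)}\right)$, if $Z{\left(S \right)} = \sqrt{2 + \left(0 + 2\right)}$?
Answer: $- \frac{143720275}{1456} \approx -98709.0$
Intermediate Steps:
$Z{\left(S \right)} = 2$ ($Z{\left(S \right)} = \sqrt{2 + 2} = \sqrt{4} = 2$)
$\left(\left(\frac{86}{147} - \frac{213}{-208}\right) - 249\right) \left(397 + Z{\left(18 \right)}\right) = \left(\left(\frac{86}{147} - \frac{213}{-208}\right) - 249\right) \left(397 + 2\right) = \left(\left(86 \cdot \frac{1}{147} - - \frac{213}{208}\right) - 249\right) 399 = \left(\left(\frac{86}{147} + \frac{213}{208}\right) - 249\right) 399 = \left(\frac{49199}{30576} - 249\right) 399 = \left(- \frac{7564225}{30576}\right) 399 = - \frac{143720275}{1456}$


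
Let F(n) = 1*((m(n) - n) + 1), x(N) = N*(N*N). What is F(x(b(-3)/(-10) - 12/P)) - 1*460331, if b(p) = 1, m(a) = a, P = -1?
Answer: -460330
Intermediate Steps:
x(N) = N**3 (x(N) = N*N**2 = N**3)
F(n) = 1 (F(n) = 1*((n - n) + 1) = 1*(0 + 1) = 1*1 = 1)
F(x(b(-3)/(-10) - 12/P)) - 1*460331 = 1 - 1*460331 = 1 - 460331 = -460330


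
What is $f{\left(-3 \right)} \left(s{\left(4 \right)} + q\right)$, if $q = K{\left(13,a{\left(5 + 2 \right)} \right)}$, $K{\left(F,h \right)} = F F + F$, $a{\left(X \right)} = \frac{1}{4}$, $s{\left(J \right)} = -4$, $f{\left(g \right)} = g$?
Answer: $-534$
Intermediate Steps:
$a{\left(X \right)} = \frac{1}{4}$
$K{\left(F,h \right)} = F + F^{2}$ ($K{\left(F,h \right)} = F^{2} + F = F + F^{2}$)
$q = 182$ ($q = 13 \left(1 + 13\right) = 13 \cdot 14 = 182$)
$f{\left(-3 \right)} \left(s{\left(4 \right)} + q\right) = - 3 \left(-4 + 182\right) = \left(-3\right) 178 = -534$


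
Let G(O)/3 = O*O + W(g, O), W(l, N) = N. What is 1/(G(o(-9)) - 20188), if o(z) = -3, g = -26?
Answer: -1/20170 ≈ -4.9579e-5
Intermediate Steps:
G(O) = 3*O + 3*O² (G(O) = 3*(O*O + O) = 3*(O² + O) = 3*(O + O²) = 3*O + 3*O²)
1/(G(o(-9)) - 20188) = 1/(3*(-3)*(1 - 3) - 20188) = 1/(3*(-3)*(-2) - 20188) = 1/(18 - 20188) = 1/(-20170) = -1/20170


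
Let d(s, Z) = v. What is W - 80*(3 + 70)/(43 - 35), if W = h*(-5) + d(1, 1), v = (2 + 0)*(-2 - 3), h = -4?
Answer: -720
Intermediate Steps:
v = -10 (v = 2*(-5) = -10)
d(s, Z) = -10
W = 10 (W = -4*(-5) - 10 = 20 - 10 = 10)
W - 80*(3 + 70)/(43 - 35) = 10 - 80*(3 + 70)/(43 - 35) = 10 - 5840/8 = 10 - 80*73/8 = 10 - 730 = -720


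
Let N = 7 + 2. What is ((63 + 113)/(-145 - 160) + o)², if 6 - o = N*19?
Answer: 2550351001/93025 ≈ 27416.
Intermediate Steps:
N = 9
o = -165 (o = 6 - 9*19 = 6 - 1*171 = 6 - 171 = -165)
((63 + 113)/(-145 - 160) + o)² = ((63 + 113)/(-145 - 160) - 165)² = (176/(-305) - 165)² = (176*(-1/305) - 165)² = (-176/305 - 165)² = (-50501/305)² = 2550351001/93025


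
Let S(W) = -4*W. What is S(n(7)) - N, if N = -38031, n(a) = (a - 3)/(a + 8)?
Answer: 570449/15 ≈ 38030.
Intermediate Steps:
n(a) = (-3 + a)/(8 + a)
S(n(7)) - N = -4*(-3 + 7)/(8 + 7) - 1*(-38031) = -4*4/15 + 38031 = -16/15 + 38031 = 570449/15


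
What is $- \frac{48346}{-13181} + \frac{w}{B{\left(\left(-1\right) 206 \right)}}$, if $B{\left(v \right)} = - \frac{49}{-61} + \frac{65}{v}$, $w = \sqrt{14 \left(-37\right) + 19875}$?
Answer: $\frac{48346}{13181} + \frac{12566 \sqrt{19357}}{6129} \approx 288.92$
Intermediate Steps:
$w = \sqrt{19357}$ ($w = \sqrt{-518 + 19875} = \sqrt{19357} \approx 139.13$)
$B{\left(v \right)} = \frac{49}{61} + \frac{65}{v}$ ($B{\left(v \right)} = \left(-49\right) \left(- \frac{1}{61}\right) + \frac{65}{v} = \frac{49}{61} + \frac{65}{v}$)
$- \frac{48346}{-13181} + \frac{w}{B{\left(\left(-1\right) 206 \right)}} = - \frac{48346}{-13181} + \frac{\sqrt{19357}}{\frac{49}{61} + \frac{65}{\left(-1\right) 206}} = \left(-48346\right) \left(- \frac{1}{13181}\right) + \frac{\sqrt{19357}}{\frac{49}{61} + \frac{65}{-206}} = \frac{48346}{13181} + \frac{\sqrt{19357}}{\frac{49}{61} + 65 \left(- \frac{1}{206}\right)} = \frac{48346}{13181} + \frac{\sqrt{19357}}{\frac{49}{61} - \frac{65}{206}} = \frac{48346}{13181} + \frac{\sqrt{19357}}{\frac{6129}{12566}} = \frac{48346}{13181} + \sqrt{19357} \cdot \frac{12566}{6129} = \frac{48346}{13181} + \frac{12566 \sqrt{19357}}{6129}$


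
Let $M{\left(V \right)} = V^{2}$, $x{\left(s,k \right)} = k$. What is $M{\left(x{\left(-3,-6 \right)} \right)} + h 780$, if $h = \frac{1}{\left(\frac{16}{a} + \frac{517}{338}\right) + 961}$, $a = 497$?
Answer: $\frac{5952117588}{161696903} \approx 36.81$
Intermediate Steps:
$h = \frac{167986}{161696903}$ ($h = \frac{1}{\left(\frac{16}{497} + \frac{517}{338}\right) + 961} = \frac{1}{\frac{262357}{167986} + 961} = \frac{1}{\frac{161696903}{167986}} = \frac{167986}{161696903} \approx 0.0010389$)
$M{\left(x{\left(-3,-6 \right)} \right)} + h 780 = \left(-6\right)^{2} + \frac{167986}{161696903} \cdot 780 = 36 + \frac{131029080}{161696903} = \frac{5952117588}{161696903}$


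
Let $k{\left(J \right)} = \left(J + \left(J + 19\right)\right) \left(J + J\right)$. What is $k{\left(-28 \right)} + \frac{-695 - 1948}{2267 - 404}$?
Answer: $\frac{1285831}{621} \approx 2070.6$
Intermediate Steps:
$k{\left(J \right)} = 2 J \left(19 + 2 J\right)$ ($k{\left(J \right)} = \left(J + \left(19 + J\right)\right) 2 J = \left(19 + 2 J\right) 2 J = 2 J \left(19 + 2 J\right)$)
$k{\left(-28 \right)} + \frac{-695 - 1948}{2267 - 404} = 2 \left(-28\right) \left(19 + 2 \left(-28\right)\right) + \frac{-695 - 1948}{2267 - 404} = 2 \left(-28\right) \left(19 - 56\right) - \frac{2643}{1863} = 2 \left(-28\right) \left(-37\right) - \frac{881}{621} = 2072 - \frac{881}{621} = \frac{1285831}{621}$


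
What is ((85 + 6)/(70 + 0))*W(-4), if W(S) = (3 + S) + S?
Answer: -13/2 ≈ -6.5000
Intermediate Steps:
W(S) = 3 + 2*S
((85 + 6)/(70 + 0))*W(-4) = ((85 + 6)/(70 + 0))*(3 + 2*(-4)) = (91/70)*(3 - 8) = (91*(1/70))*(-5) = (13/10)*(-5) = -13/2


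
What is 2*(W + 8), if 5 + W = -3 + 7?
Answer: 14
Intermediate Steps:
W = -1 (W = -5 + (-3 + 7) = -5 + 4 = -1)
2*(W + 8) = 2*(-1 + 8) = 2*7 = 14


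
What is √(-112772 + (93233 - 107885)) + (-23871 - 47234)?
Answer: -71105 + 8*I*√1991 ≈ -71105.0 + 356.96*I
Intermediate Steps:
√(-112772 + (93233 - 107885)) + (-23871 - 47234) = √(-112772 - 14652) - 71105 = √(-127424) - 71105 = 8*I*√1991 - 71105 = -71105 + 8*I*√1991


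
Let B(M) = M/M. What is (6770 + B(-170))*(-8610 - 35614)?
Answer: -299440704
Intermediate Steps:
B(M) = 1
(6770 + B(-170))*(-8610 - 35614) = (6770 + 1)*(-8610 - 35614) = 6771*(-44224) = -299440704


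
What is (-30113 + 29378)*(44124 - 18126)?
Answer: -19108530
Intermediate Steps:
(-30113 + 29378)*(44124 - 18126) = -735*25998 = -19108530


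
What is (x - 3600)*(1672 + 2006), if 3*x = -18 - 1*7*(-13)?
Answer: -13151302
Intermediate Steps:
x = 73/3 (x = (-18 - 1*7*(-13))/3 = (-18 - 7*(-13))/3 = (-18 + 91)/3 = (1/3)*73 = 73/3 ≈ 24.333)
(x - 3600)*(1672 + 2006) = (73/3 - 3600)*(1672 + 2006) = -10727/3*3678 = -13151302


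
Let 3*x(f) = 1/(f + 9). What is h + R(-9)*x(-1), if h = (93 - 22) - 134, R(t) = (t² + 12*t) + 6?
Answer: -511/8 ≈ -63.875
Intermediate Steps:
R(t) = 6 + t² + 12*t
x(f) = 1/(3*(9 + f)) (x(f) = 1/(3*(f + 9)) = 1/(3*(9 + f)))
h = -63 (h = 71 - 134 = -63)
h + R(-9)*x(-1) = -63 + (6 + (-9)² + 12*(-9))*(1/(3*(9 - 1))) = -63 + (6 + 81 - 108)*((⅓)/8) = -63 - 7/8 = -511/8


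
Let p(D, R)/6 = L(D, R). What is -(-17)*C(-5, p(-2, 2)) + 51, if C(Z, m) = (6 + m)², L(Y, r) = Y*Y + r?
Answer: 30039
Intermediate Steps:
L(Y, r) = r + Y² (L(Y, r) = Y² + r = r + Y²)
p(D, R) = 6*R + 6*D² (p(D, R) = 6*(R + D²) = 6*R + 6*D²)
-(-17)*C(-5, p(-2, 2)) + 51 = -(-17)*(6 + (6*2 + 6*(-2)²))² + 51 = -(-17)*(6 + (12 + 6*4))² + 51 = -(-17)*(6 + (12 + 24))² + 51 = -(-17)*(6 + 36)² + 51 = -(-17)*42² + 51 = -(-17)*1764 + 51 = -17*(-1764) + 51 = 29988 + 51 = 30039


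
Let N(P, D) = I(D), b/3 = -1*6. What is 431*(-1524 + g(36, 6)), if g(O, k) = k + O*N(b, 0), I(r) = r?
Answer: -654258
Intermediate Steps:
b = -18 (b = 3*(-1*6) = 3*(-6) = -18)
N(P, D) = D
g(O, k) = k (g(O, k) = k + O*0 = k + 0 = k)
431*(-1524 + g(36, 6)) = 431*(-1524 + 6) = 431*(-1518) = -654258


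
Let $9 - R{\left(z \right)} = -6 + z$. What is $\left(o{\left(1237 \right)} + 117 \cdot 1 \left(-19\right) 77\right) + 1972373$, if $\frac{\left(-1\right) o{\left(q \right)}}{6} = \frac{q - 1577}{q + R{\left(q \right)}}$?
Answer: $1801338$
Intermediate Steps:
$R{\left(z \right)} = 15 - z$ ($R{\left(z \right)} = 9 - \left(-6 + z\right) = 15 - z$)
$o{\left(q \right)} = \frac{3154}{5} - \frac{2 q}{5}$ ($o{\left(q \right)} = - 6 \frac{q - 1577}{q - \left(-15 + q\right)} = - 6 \frac{-1577 + q}{15} = - 6 \left(-1577 + q\right) \frac{1}{15} = - 6 \left(- \frac{1577}{15} + \frac{q}{15}\right) = \frac{3154}{5} - \frac{2 q}{5}$)
$\left(o{\left(1237 \right)} + 117 \cdot 1 \left(-19\right) 77\right) + 1972373 = \left(\left(\frac{3154}{5} - \frac{2474}{5}\right) + 117 \cdot 1 \left(-19\right) 77\right) + 1972373 = \left(\left(\frac{3154}{5} - \frac{2474}{5}\right) + 117 \left(-19\right) 77\right) + 1972373 = \left(136 - 171171\right) + 1972373 = -171035 + 1972373 = 1801338$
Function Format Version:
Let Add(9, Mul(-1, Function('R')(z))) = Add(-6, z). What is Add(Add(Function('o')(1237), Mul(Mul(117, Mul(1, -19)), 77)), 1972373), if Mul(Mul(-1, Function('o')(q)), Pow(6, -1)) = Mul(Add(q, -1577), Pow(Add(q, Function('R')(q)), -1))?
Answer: 1801338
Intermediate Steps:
Function('R')(z) = Add(15, Mul(-1, z)) (Function('R')(z) = Add(9, Mul(-1, Add(-6, z))) = Add(9, Add(6, Mul(-1, z))) = Add(15, Mul(-1, z)))
Function('o')(q) = Add(Rational(3154, 5), Mul(Rational(-2, 5), q)) (Function('o')(q) = Mul(-6, Mul(Add(q, -1577), Pow(Add(q, Add(15, Mul(-1, q))), -1))) = Mul(-6, Mul(Add(-1577, q), Pow(15, -1))) = Mul(-6, Mul(Add(-1577, q), Rational(1, 15))) = Mul(-6, Add(Rational(-1577, 15), Mul(Rational(1, 15), q))) = Add(Rational(3154, 5), Mul(Rational(-2, 5), q)))
Add(Add(Function('o')(1237), Mul(Mul(117, Mul(1, -19)), 77)), 1972373) = Add(Add(Add(Rational(3154, 5), Mul(Rational(-2, 5), 1237)), Mul(Mul(117, Mul(1, -19)), 77)), 1972373) = Add(Add(Add(Rational(3154, 5), Rational(-2474, 5)), Mul(Mul(117, -19), 77)), 1972373) = Add(Add(136, Mul(-2223, 77)), 1972373) = Add(Add(136, -171171), 1972373) = Add(-171035, 1972373) = 1801338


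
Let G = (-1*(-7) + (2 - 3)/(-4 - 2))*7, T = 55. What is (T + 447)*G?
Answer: 75551/3 ≈ 25184.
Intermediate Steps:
G = 301/6 (G = (7 - 1/(-6))*7 = (7 - 1*(-⅙))*7 = (7 + ⅙)*7 = (43/6)*7 = 301/6 ≈ 50.167)
(T + 447)*G = (55 + 447)*(301/6) = 502*(301/6) = 75551/3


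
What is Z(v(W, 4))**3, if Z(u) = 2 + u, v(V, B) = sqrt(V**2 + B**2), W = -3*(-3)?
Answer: (2 + sqrt(97))**3 ≈ 1663.5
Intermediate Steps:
W = 9
v(V, B) = sqrt(B**2 + V**2)
Z(v(W, 4))**3 = (2 + sqrt(4**2 + 9**2))**3 = (2 + sqrt(16 + 81))**3 = (2 + sqrt(97))**3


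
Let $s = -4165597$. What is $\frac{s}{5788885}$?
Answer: $- \frac{4165597}{5788885} \approx -0.71959$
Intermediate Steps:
$\frac{s}{5788885} = - \frac{4165597}{5788885}$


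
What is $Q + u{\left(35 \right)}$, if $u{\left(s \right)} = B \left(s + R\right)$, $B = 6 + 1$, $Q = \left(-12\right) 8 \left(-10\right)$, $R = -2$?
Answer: $1191$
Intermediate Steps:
$Q = 960$ ($Q = \left(-96\right) \left(-10\right) = 960$)
$B = 7$
$u{\left(s \right)} = -14 + 7 s$ ($u{\left(s \right)} = 7 \left(s - 2\right) = 7 \left(-2 + s\right) = -14 + 7 s$)
$Q + u{\left(35 \right)} = 960 + \left(-14 + 7 \cdot 35\right) = 960 + \left(-14 + 245\right) = 960 + 231 = 1191$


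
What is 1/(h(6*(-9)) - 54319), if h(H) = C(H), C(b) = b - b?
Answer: -1/54319 ≈ -1.8410e-5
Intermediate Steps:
C(b) = 0
h(H) = 0
1/(h(6*(-9)) - 54319) = 1/(0 - 54319) = 1/(-54319) = -1/54319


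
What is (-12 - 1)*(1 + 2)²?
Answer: -117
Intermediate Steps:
(-12 - 1)*(1 + 2)² = -13*3² = -13*9 = -117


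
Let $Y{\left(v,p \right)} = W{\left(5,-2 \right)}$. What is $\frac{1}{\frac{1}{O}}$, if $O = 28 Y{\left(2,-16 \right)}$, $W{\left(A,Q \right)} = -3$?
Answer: $-84$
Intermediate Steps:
$Y{\left(v,p \right)} = -3$
$O = -84$ ($O = 28 \left(-3\right) = -84$)
$\frac{1}{\frac{1}{O}} = \frac{1}{\frac{1}{-84}} = \frac{1}{- \frac{1}{84}} = -84$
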